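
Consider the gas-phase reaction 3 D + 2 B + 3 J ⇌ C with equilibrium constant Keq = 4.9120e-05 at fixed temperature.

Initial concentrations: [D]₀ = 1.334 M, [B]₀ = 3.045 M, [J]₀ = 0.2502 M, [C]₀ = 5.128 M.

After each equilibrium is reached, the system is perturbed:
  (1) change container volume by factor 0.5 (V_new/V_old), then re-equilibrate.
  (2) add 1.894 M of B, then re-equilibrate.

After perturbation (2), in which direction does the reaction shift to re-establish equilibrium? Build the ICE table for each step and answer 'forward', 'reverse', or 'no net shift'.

Q₀ = 14.87 vs Keq = 4.9120e-05 ⇒ Q>K, reverse
Step 1:
                   D          B          J          C
  I            1.334      3.045     0.2502      5.128
  C            3.086      2.057      3.086     -1.029
  E             4.42      5.102      3.336      4.099
  solve Keq expr → x = -1.029; check Q = 4.9120e-05
Then change container volume by factor 0.5 (V_new/V_old).
Step 2:
                   D          B          J          C
  I             8.84       10.2      6.672      8.199
  C           -3.758     -2.506     -3.758      1.253
  E            5.081      7.699      2.914      9.452
  solve Keq expr → x = 1.253; check Q = 4.9120e-05
Then add 1.894 M of B.
Step 3:
                   D          B          J          C
  I            5.081      9.593      2.914      9.452
  C          -0.2373    -0.1582    -0.2373     0.0791
  E            4.844      9.435      2.677      9.531
  solve Keq expr → x = 0.0791; check Q = 4.9120e-05

Direction: forward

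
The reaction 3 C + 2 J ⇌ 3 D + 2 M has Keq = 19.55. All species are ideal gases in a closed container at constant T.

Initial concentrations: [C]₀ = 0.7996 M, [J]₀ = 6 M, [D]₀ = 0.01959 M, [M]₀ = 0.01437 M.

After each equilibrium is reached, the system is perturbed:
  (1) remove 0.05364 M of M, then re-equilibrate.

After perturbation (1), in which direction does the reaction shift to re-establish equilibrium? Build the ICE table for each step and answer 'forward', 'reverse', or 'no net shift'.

Q₀ = 8.4352e-11 vs Keq = 19.55 ⇒ Q<K, forward
Step 1:
                    C           J           D           M
  init         0.7996           6     0.01959     0.01437
  Δ           -0.7418     -0.4945      0.7418      0.4945
  eq          0.05778       5.505      0.7614      0.5089
  solve Keq expr → x = 0.2473; check Q = 19.55
Then remove 0.05364 M of M.
Step 2:
                    C           J           D           M
  init        0.05778       5.505      0.7614      0.4553
  Δ         -0.003668   -0.002445    0.003668    0.002445
  eq          0.05412       5.503      0.7651      0.4577
  solve Keq expr → x = 0.001223; check Q = 19.55

Direction: forward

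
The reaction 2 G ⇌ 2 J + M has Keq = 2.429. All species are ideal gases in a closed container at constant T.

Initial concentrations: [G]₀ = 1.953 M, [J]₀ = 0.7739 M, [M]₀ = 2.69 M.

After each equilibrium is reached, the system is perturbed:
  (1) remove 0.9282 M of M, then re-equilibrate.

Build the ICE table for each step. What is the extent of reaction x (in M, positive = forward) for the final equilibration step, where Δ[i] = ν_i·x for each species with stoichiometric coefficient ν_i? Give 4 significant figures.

x = 0.05938 M

Q₀ = 0.4224 vs Keq = 2.429 ⇒ Q<K, forward
Step 1:
                    G           J           M
  I             1.953      0.7739        2.69
  C           -0.5232      0.5232      0.2616
  E              1.43       1.297       2.952
  solve Keq expr → x = 0.2616; check Q = 2.429
Then remove 0.9282 M of M.
Step 2:
                    G           J           M
  I              1.43       1.297       2.023
  C           -0.1188      0.1188     0.05938
  E             1.311       1.416       2.083
  solve Keq expr → x = 0.05938; check Q = 2.429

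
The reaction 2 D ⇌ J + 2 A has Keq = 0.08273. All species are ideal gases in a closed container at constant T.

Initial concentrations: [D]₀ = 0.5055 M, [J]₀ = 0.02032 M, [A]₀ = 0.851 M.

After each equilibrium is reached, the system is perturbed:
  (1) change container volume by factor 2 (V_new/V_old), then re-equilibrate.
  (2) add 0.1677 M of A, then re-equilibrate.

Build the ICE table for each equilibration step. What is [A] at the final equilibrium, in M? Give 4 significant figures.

[A]_eq = 0.6005 M

Q₀ = 0.05759 vs Keq = 0.08273 ⇒ Q<K, forward
Step 1:
                  D         J         A
  I          0.5055   0.02032     0.851
  C        -0.01309  0.006546   0.01309
  E          0.4924   0.02687    0.8641
  solve Keq expr → x = 0.006546; check Q = 0.08273
Then change container volume by factor 2 (V_new/V_old).
Step 2:
                  D         J         A
  I          0.2462   0.01343     0.432
  C        -0.01652  0.008259   0.01652
  E          0.2297   0.02169    0.4486
  solve Keq expr → x = 0.008259; check Q = 0.08273
Then add 0.1677 M of A.
Step 3:
                  D         J         A
  I          0.2297   0.02169    0.6163
  C         0.01575 -0.007873  -0.01575
  E          0.2454   0.01382    0.6005
  solve Keq expr → x = -0.007873; check Q = 0.08273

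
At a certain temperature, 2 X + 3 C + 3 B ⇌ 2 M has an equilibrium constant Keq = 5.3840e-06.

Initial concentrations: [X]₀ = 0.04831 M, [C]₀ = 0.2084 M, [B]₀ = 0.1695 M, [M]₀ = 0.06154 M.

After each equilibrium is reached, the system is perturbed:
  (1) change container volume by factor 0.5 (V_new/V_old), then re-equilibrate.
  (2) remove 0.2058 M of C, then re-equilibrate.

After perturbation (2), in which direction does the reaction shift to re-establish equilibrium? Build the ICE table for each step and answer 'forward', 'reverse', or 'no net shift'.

Direction: reverse

Q₀ = 3.6816e+04 vs Keq = 5.3840e-06 ⇒ Q>K, reverse
Step 1:
                   X          C          B          M
  init       0.04831     0.2084     0.1695    0.06154
  Δ          0.06153     0.0923     0.0923   -0.06153
  eq          0.1098     0.3007     0.2618 5.6298e-06
  solve Keq expr → x = -0.03077; check Q = 5.3840e-06
Then change container volume by factor 0.5 (V_new/V_old).
Step 2:
                   X          C          B          M
  init        0.2197     0.6014     0.5236 1.1260e-05
  Δ       -7.8728e-05 -1.1809e-04 -1.1809e-04 7.8728e-05
  eq          0.2196     0.6013     0.5235 8.9987e-05
  solve Keq expr → x = 3.9364e-05; check Q = 5.3840e-06
Then remove 0.2058 M of C.
Step 3:
                   X          C          B          M
  init        0.2196     0.3955     0.5235 8.9987e-05
  Δ       4.1956e-05 6.2935e-05 6.2935e-05 -4.1956e-05
  eq          0.2197     0.3955     0.5235 4.8031e-05
  solve Keq expr → x = -2.0978e-05; check Q = 5.3840e-06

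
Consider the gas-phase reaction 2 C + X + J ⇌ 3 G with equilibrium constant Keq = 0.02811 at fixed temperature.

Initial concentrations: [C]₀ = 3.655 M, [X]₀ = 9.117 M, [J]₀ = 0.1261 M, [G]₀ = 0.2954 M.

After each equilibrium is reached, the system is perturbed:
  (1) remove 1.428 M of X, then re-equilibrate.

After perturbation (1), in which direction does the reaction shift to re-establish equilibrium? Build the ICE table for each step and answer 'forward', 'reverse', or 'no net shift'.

Direction: reverse

Q₀ = 0.001678 vs Keq = 0.02811 ⇒ Q<K, forward
Step 1:
                  C         X         J         G
  I           3.655     9.117    0.1261    0.2954
  C         -0.1564  -0.07822  -0.07822    0.2346
  E           3.499     9.039   0.04788      0.53
  solve Keq expr → x = 0.07822; check Q = 0.02811
Then remove 1.428 M of X.
Step 2:
                  C         X         J         G
  I           3.499     7.611   0.04788      0.53
  C        0.008948  0.004474  0.004474  -0.01342
  E           3.508     7.615   0.05236    0.5166
  solve Keq expr → x = -0.004474; check Q = 0.02811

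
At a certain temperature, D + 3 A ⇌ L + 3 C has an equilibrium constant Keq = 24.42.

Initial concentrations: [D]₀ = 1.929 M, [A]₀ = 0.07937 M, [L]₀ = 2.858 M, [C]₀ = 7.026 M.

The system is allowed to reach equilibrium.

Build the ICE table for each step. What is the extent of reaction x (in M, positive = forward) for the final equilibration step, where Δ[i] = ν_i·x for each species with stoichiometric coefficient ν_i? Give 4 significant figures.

Q₀ = 1.0277e+06 vs Keq = 24.42 ⇒ Q>K, reverse
Step 1:
                    D           A           L           C
  Initial       1.929     0.07937       2.858       7.026
  Change       0.5677       1.703     -0.5677      -1.703
  Equil         2.497       1.783        2.29       5.323
  solve Keq expr → x = -0.5677; check Q = 24.42

x = -0.5677 M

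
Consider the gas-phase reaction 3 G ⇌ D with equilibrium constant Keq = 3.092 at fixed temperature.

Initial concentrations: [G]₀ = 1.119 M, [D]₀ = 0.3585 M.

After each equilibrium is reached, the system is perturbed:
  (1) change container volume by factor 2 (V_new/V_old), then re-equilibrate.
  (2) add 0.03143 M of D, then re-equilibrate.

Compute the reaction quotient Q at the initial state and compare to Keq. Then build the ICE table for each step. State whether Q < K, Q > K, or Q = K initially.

Q₀ = 0.2559; Q < K (proceeds forward)

Q₀ = 0.2559 vs Keq = 3.092 ⇒ Q<K, forward
Step 1:
                   G          D
  init         1.119     0.3585
  Δ          -0.5584     0.1861
  eq          0.5606     0.5446
  solve Keq expr → x = 0.1861; check Q = 3.092
Then change container volume by factor 2 (V_new/V_old).
Step 2:
                   G          D
  init        0.2803     0.2723
  Δ            0.138   -0.04601
  eq          0.4183     0.2263
  solve Keq expr → x = -0.04601; check Q = 3.092
Then add 0.03143 M of D.
Step 3:
                   G          D
  init        0.4183     0.2577
  Δ          0.01558  -0.005193
  eq          0.4339     0.2526
  solve Keq expr → x = -0.005193; check Q = 3.092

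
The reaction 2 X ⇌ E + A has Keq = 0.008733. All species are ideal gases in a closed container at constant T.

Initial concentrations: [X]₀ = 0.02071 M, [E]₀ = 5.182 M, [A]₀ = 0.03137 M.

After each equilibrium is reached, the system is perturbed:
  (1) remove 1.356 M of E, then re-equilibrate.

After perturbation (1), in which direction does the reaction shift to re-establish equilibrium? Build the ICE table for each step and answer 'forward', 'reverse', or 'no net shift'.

Q₀ = 379 vs Keq = 0.008733 ⇒ Q>K, reverse
Step 1:
                  X         E         A
  Initial   0.02071     5.182   0.03137
  Change    0.06272  -0.03136  -0.03136
  Equil     0.08343     5.151 1.1801e-05
  solve Keq expr → x = -0.03136; check Q = 0.008733
Then remove 1.356 M of E.
Step 2:
                  X         E         A
  Initial   0.08343     3.795 1.1801e-05
  Change  -8.4274e-06 4.2137e-06 4.2137e-06
  Equil     0.08342     3.795 1.6014e-05
  solve Keq expr → x = 4.2137e-06; check Q = 0.008733

Direction: forward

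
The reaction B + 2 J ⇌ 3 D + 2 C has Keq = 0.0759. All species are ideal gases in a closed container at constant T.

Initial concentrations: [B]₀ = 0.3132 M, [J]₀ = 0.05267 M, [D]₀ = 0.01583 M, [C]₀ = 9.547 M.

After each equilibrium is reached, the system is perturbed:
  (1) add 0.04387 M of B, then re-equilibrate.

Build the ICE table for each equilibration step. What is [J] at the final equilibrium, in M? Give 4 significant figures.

Q₀ = 0.4161 vs Keq = 0.0759 ⇒ Q>K, reverse
Step 1:
                   B          J          D          C
  init        0.3132    0.05267    0.01583      9.547
  Δ         0.002118   0.004236  -0.006353  -0.004236
  eq          0.3153    0.05691   0.009477      9.543
  solve Keq expr → x = -0.002118; check Q = 0.0759
Then add 0.04387 M of B.
Step 2:
                   B          J          D          C
  init        0.3592    0.05691   0.009477      9.543
  Δ       -1.2970e-04 -2.5939e-04 3.8909e-04 2.5939e-04
  eq          0.3591    0.05665   0.009866      9.543
  solve Keq expr → x = 1.2970e-04; check Q = 0.0759

[J]_eq = 0.05665 M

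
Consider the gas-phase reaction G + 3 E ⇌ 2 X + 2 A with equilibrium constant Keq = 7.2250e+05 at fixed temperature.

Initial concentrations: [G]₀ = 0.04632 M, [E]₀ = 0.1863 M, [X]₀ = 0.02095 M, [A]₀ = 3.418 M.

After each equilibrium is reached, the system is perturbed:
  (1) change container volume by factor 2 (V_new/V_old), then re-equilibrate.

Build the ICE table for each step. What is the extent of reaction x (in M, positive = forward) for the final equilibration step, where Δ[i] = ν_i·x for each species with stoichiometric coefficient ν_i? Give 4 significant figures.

Q₀ = 17.12 vs Keq = 7.2250e+05 ⇒ Q<K, forward
Step 1:
                   G          E          X          A
  I          0.04632     0.1863    0.02095      3.418
  C         -0.04482    -0.1345    0.08965    0.08965
  E         0.001496    0.05183     0.1106      3.508
  solve Keq expr → x = 0.04482; check Q = 7.2250e+05
Then change container volume by factor 2 (V_new/V_old).
Step 2:
                   G          E          X          A
  I       7.4808e-04    0.02591     0.0553      1.754
  C                0          0          0          0
  E       7.4808e-04    0.02591     0.0553      1.754
  solve Keq expr → x = 0; check Q = 7.2250e+05

x = 0 M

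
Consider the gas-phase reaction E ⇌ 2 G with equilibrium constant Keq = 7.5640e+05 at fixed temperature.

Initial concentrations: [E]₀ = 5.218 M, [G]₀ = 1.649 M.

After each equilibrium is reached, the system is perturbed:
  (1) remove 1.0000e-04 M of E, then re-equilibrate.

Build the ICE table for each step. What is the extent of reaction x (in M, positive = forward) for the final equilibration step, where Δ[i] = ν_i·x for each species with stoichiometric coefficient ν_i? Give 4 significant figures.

Q₀ = 0.5211 vs Keq = 7.5640e+05 ⇒ Q<K, forward
Step 1:
                    E           G
  init          5.218       1.649
  Δ            -5.218       10.44
  eq       1.9307e-04       12.08
  solve Keq expr → x = 5.218; check Q = 7.5640e+05
Then remove 1.0000e-04 M of E.
Step 2:
                    E           G
  init     9.3070e-05       12.08
  Δ        9.9994e-05 -1.9999e-04
  eq       1.9306e-04       12.08
  solve Keq expr → x = -9.9994e-05; check Q = 7.5640e+05

x = -9.9994e-05 M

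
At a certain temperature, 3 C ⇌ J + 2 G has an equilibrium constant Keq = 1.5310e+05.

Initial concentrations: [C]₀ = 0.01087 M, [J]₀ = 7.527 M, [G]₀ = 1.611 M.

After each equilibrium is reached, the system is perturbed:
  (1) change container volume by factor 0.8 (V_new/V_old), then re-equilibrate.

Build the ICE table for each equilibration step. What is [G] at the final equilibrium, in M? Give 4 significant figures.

Q₀ = 1.5210e+07 vs Keq = 1.5310e+05 ⇒ Q>K, reverse
Step 1:
                    C           J           G
  init        0.01087       7.527       1.611
  Δ            0.0389    -0.01297    -0.02594
  eq          0.04977       7.514       1.585
  solve Keq expr → x = -0.01297; check Q = 1.5310e+05
Then change container volume by factor 0.8 (V_new/V_old).
Step 2:
                    C           J           G
  init        0.06222       9.393       1.981
  Δ                 0           0           0
  eq          0.06222       9.393       1.981
  solve Keq expr → x = 0; check Q = 1.5310e+05

[G]_eq = 1.981 M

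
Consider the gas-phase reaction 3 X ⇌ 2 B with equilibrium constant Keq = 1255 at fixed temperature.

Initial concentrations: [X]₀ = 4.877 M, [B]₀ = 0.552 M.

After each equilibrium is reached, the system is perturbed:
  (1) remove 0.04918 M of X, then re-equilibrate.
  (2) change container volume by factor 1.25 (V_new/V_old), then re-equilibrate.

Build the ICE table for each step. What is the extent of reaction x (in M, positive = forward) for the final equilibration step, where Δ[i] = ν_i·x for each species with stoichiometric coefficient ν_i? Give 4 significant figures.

x = -0.004378 M

Q₀ = 0.002627 vs Keq = 1255 ⇒ Q<K, forward
Step 1:
                  X         B
  I           4.877     0.552
  C          -4.657     3.105
  E            0.22     3.657
  solve Keq expr → x = 1.552; check Q = 1255
Then remove 0.04918 M of X.
Step 2:
                  X         B
  I          0.1709     3.657
  C          0.0479  -0.03193
  E          0.2188     3.625
  solve Keq expr → x = -0.01597; check Q = 1255
Then change container volume by factor 1.25 (V_new/V_old).
Step 3:
                  X         B
  I           0.175       2.9
  C         0.01313 -0.008756
  E          0.1881     2.891
  solve Keq expr → x = -0.004378; check Q = 1255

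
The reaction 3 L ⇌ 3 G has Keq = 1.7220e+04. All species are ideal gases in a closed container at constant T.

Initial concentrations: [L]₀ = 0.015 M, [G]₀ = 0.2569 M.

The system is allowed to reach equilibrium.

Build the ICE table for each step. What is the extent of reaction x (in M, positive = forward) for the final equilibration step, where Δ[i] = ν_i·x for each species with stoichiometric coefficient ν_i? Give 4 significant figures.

Q₀ = 5024 vs Keq = 1.7220e+04 ⇒ Q<K, forward
Step 1:
                    L           G
  init          0.015      0.2569
  Δ         -0.004863    0.004863
  eq          0.01014      0.2618
  solve Keq expr → x = 0.001621; check Q = 1.7220e+04

x = 0.001621 M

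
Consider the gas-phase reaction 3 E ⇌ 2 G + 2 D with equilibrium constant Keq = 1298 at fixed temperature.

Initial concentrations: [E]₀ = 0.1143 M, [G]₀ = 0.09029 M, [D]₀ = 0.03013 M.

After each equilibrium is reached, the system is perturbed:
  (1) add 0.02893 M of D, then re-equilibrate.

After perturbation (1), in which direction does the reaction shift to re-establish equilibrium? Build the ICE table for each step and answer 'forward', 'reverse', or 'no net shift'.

Q₀ = 0.004956 vs Keq = 1298 ⇒ Q<K, forward
Step 1:
                    E           G           D
  init         0.1143     0.09029     0.03013
  Δ           -0.1083     0.07222     0.07222
  eq         0.005973      0.1625      0.1023
  solve Keq expr → x = 0.03611; check Q = 1298
Then add 0.02893 M of D.
Step 2:
                    E           G           D
  init       0.005973      0.1625      0.1313
  Δ          0.001034 -6.8916e-04 -6.8916e-04
  eq         0.007007      0.1618      0.1306
  solve Keq expr → x = -3.4458e-04; check Q = 1298

Direction: reverse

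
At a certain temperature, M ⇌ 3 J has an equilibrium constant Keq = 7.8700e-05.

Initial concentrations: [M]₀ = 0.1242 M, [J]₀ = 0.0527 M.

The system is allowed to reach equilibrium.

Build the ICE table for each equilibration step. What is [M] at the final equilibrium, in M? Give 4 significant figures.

Q₀ = 0.001178 vs Keq = 7.8700e-05 ⇒ Q>K, reverse
Step 1:
                    M           J
  Initial      0.1242      0.0527
  Change      0.01025    -0.03075
  Equil        0.1344     0.02195
  solve Keq expr → x = -0.01025; check Q = 7.8700e-05

[M]_eq = 0.1344 M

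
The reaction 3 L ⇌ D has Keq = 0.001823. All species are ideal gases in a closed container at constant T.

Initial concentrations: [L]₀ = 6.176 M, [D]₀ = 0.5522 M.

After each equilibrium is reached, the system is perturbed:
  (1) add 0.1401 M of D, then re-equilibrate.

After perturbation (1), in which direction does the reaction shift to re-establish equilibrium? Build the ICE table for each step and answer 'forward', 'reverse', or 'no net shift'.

Direction: reverse

Q₀ = 0.002344 vs Keq = 0.001823 ⇒ Q>K, reverse
Step 1:
                  L         D
  I           6.176    0.5522
  C          0.2234  -0.07445
  E           6.399    0.4777
  solve Keq expr → x = -0.07445; check Q = 0.001823
Then add 0.1401 M of D.
Step 2:
                  L         D
  I           6.399    0.6178
  C          0.2475   -0.0825
  E           6.647    0.5353
  solve Keq expr → x = -0.0825; check Q = 0.001823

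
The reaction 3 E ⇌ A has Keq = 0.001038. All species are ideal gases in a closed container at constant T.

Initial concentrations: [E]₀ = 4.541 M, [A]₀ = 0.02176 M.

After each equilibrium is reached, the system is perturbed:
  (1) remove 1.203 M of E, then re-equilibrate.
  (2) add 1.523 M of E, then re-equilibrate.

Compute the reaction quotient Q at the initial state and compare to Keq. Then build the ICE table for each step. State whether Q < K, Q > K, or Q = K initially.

Q₀ = 2.3238e-04 vs Keq = 0.001038 ⇒ Q<K, forward
Step 1:
                   E          A
  init         4.541    0.02176
  Δ           -0.191    0.06368
  eq            4.35    0.08544
  solve Keq expr → x = 0.06368; check Q = 0.001038
Then remove 1.203 M of E.
Step 2:
                   E          A
  init         3.147    0.08544
  Δ           0.1452    -0.0484
  eq           3.292    0.03704
  solve Keq expr → x = -0.0484; check Q = 0.001038
Then add 1.523 M of E.
Step 3:
                   E          A
  init         4.815    0.03704
  Δ          -0.1958    0.06528
  eq           4.619     0.1023
  solve Keq expr → x = 0.06528; check Q = 0.001038

Q₀ = 2.3238e-04; Q < K (proceeds forward)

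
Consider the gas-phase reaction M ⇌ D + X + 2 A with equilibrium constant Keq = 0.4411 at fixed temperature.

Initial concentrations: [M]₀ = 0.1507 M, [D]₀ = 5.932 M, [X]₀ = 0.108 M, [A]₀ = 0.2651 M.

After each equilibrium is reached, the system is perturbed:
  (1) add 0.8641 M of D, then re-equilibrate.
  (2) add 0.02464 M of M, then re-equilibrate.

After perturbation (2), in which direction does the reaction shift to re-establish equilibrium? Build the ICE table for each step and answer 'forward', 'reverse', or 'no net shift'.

Q₀ = 0.2988 vs Keq = 0.4411 ⇒ Q<K, forward
Step 1:
                   M          D          X          A
  init        0.1507      5.932      0.108     0.2651
  Δ         -0.01288    0.01288    0.01288    0.02576
  eq          0.1378      5.945     0.1209     0.2909
  solve Keq expr → x = 0.01288; check Q = 0.4411
Then add 0.8641 M of D.
Step 2:
                   M          D          X          A
  init        0.1378      6.809     0.1209     0.2909
  Δ         0.004571  -0.004571  -0.004571  -0.009142
  eq          0.1424      6.804     0.1163     0.2817
  solve Keq expr → x = -0.004571; check Q = 0.4411
Then add 0.02464 M of M.
Step 3:
                   M          D          X          A
  init         0.167      6.804     0.1163     0.2817
  Δ        -0.005589   0.005589   0.005589    0.01118
  eq          0.1614       6.81     0.1219     0.2929
  solve Keq expr → x = 0.005589; check Q = 0.4411

Direction: forward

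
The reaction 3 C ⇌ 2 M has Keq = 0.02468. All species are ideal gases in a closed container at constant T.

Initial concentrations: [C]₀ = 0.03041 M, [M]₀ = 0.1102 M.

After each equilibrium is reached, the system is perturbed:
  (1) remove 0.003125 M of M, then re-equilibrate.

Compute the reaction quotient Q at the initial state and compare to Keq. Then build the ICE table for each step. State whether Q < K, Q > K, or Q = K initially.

Q₀ = 431.8; Q > K (proceeds reverse)

Q₀ = 431.8 vs Keq = 0.02468 ⇒ Q>K, reverse
Step 1:
                    C           M
  I           0.03041      0.1102
  C            0.1476     -0.0984
  E             0.178      0.0118
  solve Keq expr → x = -0.0492; check Q = 0.02468
Then remove 0.003125 M of M.
Step 2:
                    C           M
  I             0.178    0.008674
  C         -0.004082    0.002721
  E            0.1739      0.0114
  solve Keq expr → x = 0.001361; check Q = 0.02468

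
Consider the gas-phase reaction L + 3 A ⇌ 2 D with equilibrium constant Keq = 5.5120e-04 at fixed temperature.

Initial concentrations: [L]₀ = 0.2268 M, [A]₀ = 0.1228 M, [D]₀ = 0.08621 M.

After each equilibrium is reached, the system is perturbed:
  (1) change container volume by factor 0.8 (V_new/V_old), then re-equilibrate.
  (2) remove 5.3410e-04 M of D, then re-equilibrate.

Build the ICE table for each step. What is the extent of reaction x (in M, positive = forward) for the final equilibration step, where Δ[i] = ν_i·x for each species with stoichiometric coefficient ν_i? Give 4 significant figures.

Q₀ = 17.7 vs Keq = 5.5120e-04 ⇒ Q>K, reverse
Step 1:
                  L         A         D
  Initial    0.2268    0.1228   0.08621
  Change    0.04234     0.127  -0.08469
  Equil      0.2691    0.2498  0.001521
  solve Keq expr → x = -0.04234; check Q = 5.5120e-04
Then change container volume by factor 0.8 (V_new/V_old).
Step 2:
                  L         A         D
  Initial    0.3364    0.3123  0.001901
  Change  -2.3325e-04 -6.9975e-04 4.6650e-04
  Equil      0.3362    0.3116  0.002368
  solve Keq expr → x = 2.3325e-04; check Q = 5.5120e-04
Then remove 5.3410e-04 M of D.
Step 3:
                  L         A         D
  Initial    0.3362    0.3116  0.001834
  Change  -2.6211e-04 -7.8633e-04 5.2422e-04
  Equil      0.3359    0.3108  0.002358
  solve Keq expr → x = 2.6211e-04; check Q = 5.5120e-04

x = 2.6211e-04 M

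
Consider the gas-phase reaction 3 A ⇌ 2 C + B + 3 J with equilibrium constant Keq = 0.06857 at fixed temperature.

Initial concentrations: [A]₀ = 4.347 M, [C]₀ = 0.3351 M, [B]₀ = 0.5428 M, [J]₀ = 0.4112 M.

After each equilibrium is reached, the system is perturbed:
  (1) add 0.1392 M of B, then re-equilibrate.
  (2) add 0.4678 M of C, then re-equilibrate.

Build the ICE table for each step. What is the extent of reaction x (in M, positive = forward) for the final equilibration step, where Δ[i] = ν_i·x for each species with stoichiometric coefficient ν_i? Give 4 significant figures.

x = -0.05785 M

Q₀ = 5.1592e-05 vs Keq = 0.06857 ⇒ Q<K, forward
Step 1:
                  A         C         B         J
  I           4.347    0.3351    0.5428    0.4112
  C          -1.008    0.6723    0.3361     1.008
  E           3.339     1.007    0.8789      1.42
  solve Keq expr → x = 0.3361; check Q = 0.06857
Then add 0.1392 M of B.
Step 2:
                  A         C         B         J
  I           3.339     1.007     1.018      1.42
  C         0.03129  -0.02086  -0.01043  -0.03129
  E            3.37    0.9865     1.008     1.388
  solve Keq expr → x = -0.01043; check Q = 0.06857
Then add 0.4678 M of C.
Step 3:
                  A         C         B         J
  I            3.37     1.454     1.008     1.388
  C          0.1736   -0.1157  -0.05785   -0.1736
  E           3.543     1.339    0.9498     1.215
  solve Keq expr → x = -0.05785; check Q = 0.06857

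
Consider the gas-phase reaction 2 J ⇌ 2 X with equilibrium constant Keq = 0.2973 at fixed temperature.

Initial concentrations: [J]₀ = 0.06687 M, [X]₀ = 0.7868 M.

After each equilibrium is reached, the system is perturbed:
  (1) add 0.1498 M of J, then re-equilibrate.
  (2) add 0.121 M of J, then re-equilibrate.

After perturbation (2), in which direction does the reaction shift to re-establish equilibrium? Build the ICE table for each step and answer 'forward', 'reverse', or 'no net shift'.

Q₀ = 138.4 vs Keq = 0.2973 ⇒ Q>K, reverse
Step 1:
                    J           X
  Initial     0.06687      0.7868
  Change       0.4856     -0.4856
  Equil        0.5524      0.3012
  solve Keq expr → x = -0.2428; check Q = 0.2973
Then add 0.1498 M of J.
Step 2:
                    J           X
  Initial      0.7022      0.3012
  Change     -0.05286     0.05286
  Equil        0.6494      0.3541
  solve Keq expr → x = 0.02643; check Q = 0.2973
Then add 0.121 M of J.
Step 3:
                    J           X
  Initial      0.7704      0.3541
  Change      -0.0427      0.0427
  Equil        0.7277      0.3968
  solve Keq expr → x = 0.02135; check Q = 0.2973

Direction: forward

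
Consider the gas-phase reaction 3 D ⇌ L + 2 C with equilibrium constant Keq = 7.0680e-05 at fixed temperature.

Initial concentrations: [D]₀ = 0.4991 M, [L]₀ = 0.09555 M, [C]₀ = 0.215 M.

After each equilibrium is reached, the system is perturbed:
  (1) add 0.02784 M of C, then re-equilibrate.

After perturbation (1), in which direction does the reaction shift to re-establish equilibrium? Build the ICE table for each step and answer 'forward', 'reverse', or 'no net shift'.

Direction: reverse

Q₀ = 0.03553 vs Keq = 7.0680e-05 ⇒ Q>K, reverse
Step 1:
                    D           L           C
  I            0.4991     0.09555       0.215
  C            0.2493     -0.0831     -0.1662
  E            0.7484     0.01245     0.04879
  solve Keq expr → x = -0.0831; check Q = 7.0680e-05
Then add 0.02784 M of C.
Step 2:
                    D           L           C
  I            0.7484     0.01245     0.07663
  C           0.01572    -0.00524    -0.01048
  E            0.7641    0.007206     0.06615
  solve Keq expr → x = -0.00524; check Q = 7.0680e-05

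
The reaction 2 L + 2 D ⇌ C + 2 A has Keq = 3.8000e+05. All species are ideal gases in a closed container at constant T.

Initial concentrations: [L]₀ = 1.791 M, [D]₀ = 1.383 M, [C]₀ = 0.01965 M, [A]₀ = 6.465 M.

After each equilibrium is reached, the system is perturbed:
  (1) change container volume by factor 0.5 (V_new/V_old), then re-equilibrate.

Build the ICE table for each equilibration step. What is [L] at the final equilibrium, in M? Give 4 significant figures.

[L]_eq = 0.8514 M

Q₀ = 0.1339 vs Keq = 3.8000e+05 ⇒ Q<K, forward
Step 1:
                   L          D          C          A
  Initial      1.791      1.383    0.01965      6.465
  Change      -1.358     -1.358     0.6792      1.358
  Equil       0.4325    0.02453     0.6989      7.823
  solve Keq expr → x = 0.6792; check Q = 3.8000e+05
Then change container volume by factor 0.5 (V_new/V_old).
Step 2:
                   L          D          C          A
  Initial     0.8651    0.04906      1.398      15.65
  Change    -0.01369   -0.01369   0.006847    0.01369
  Equil       0.8514    0.03537      1.405      15.66
  solve Keq expr → x = 0.006847; check Q = 3.8000e+05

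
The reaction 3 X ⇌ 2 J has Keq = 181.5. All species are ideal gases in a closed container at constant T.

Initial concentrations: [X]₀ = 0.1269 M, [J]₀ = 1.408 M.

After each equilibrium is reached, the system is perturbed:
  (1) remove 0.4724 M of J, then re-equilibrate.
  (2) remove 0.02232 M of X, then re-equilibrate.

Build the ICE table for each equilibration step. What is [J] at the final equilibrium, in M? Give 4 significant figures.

Q₀ = 970.1 vs Keq = 181.5 ⇒ Q>K, reverse
Step 1:
                    X           J
  Initial      0.1269       1.408
  Change      0.08872    -0.05915
  Equil        0.2156       1.349
  solve Keq expr → x = -0.02957; check Q = 181.5
Then remove 0.4724 M of J.
Step 2:
                    X           J
  Initial      0.2156      0.8765
  Change      -0.0498      0.0332
  Equil        0.1658      0.9097
  solve Keq expr → x = 0.0166; check Q = 181.5
Then remove 0.02232 M of X.
Step 3:
                    X           J
  Initial      0.1435      0.9097
  Change      0.02064    -0.01376
  Equil        0.1641      0.8959
  solve Keq expr → x = -0.006881; check Q = 181.5

[J]_eq = 0.8959 M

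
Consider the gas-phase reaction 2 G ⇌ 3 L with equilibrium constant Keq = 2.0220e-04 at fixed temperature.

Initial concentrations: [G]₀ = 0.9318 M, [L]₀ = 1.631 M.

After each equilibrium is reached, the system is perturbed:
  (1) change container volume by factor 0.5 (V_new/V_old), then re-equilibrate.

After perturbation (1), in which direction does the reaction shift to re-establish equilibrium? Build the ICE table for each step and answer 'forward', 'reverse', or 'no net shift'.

Direction: reverse

Q₀ = 4.997 vs Keq = 2.0220e-04 ⇒ Q>K, reverse
Step 1:
                  G         L
  Initial    0.9318     1.631
  Change      1.026    -1.539
  Equil       1.958   0.09186
  solve Keq expr → x = -0.513; check Q = 2.0220e-04
Then change container volume by factor 0.5 (V_new/V_old).
Step 2:
                  G         L
  Initial     3.916    0.1837
  Change    0.02486  -0.03728
  Equil       3.941    0.1464
  solve Keq expr → x = -0.01243; check Q = 2.0220e-04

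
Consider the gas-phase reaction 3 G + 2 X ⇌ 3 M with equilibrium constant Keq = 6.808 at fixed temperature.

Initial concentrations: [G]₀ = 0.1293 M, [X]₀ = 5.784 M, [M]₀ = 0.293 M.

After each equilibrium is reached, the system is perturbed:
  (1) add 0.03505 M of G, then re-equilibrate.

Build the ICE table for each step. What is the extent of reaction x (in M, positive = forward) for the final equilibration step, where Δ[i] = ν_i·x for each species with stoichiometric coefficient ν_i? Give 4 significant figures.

Q₀ = 0.3478 vs Keq = 6.808 ⇒ Q<K, forward
Step 1:
                  G         X         M
  I          0.1293     5.784     0.293
  C         -0.0696   -0.0464    0.0696
  E          0.0597     5.738    0.3626
  solve Keq expr → x = 0.0232; check Q = 6.808
Then add 0.03505 M of G.
Step 2:
                  G         X         M
  I         0.09475     5.738    0.3626
  C        -0.02997  -0.01998   0.02997
  E         0.06478     5.718    0.3926
  solve Keq expr → x = 0.009989; check Q = 6.808

x = 0.009989 M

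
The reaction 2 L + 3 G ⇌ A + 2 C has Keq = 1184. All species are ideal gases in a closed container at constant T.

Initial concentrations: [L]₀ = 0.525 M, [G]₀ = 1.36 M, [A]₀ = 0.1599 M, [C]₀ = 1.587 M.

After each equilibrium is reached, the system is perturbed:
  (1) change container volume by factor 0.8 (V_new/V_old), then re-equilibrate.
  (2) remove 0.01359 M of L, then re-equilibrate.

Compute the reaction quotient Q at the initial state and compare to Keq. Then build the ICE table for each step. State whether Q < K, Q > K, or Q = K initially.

Q₀ = 0.5809; Q < K (proceeds forward)

Q₀ = 0.5809 vs Keq = 1184 ⇒ Q<K, forward
Step 1:
                    L           G           A           C
  Initial       0.525        1.36      0.1599       1.587
  Change      -0.4579     -0.6869       0.229      0.4579
  Equil        0.0671      0.6731      0.3889       2.045
  solve Keq expr → x = 0.229; check Q = 1184
Then change container volume by factor 0.8 (V_new/V_old).
Step 2:
                    L           G           A           C
  Initial     0.08387      0.8414      0.4861       2.556
  Change     -0.01344    -0.02016    0.006721     0.01344
  Equil       0.07043      0.8213      0.4928        2.57
  solve Keq expr → x = 0.006721; check Q = 1184
Then remove 0.01359 M of L.
Step 3:
                    L           G           A           C
  Initial     0.05684      0.8213      0.4928        2.57
  Change      0.01088     0.01631   -0.005438    -0.01088
  Equil       0.06772      0.8376      0.4873       2.559
  solve Keq expr → x = -0.005438; check Q = 1184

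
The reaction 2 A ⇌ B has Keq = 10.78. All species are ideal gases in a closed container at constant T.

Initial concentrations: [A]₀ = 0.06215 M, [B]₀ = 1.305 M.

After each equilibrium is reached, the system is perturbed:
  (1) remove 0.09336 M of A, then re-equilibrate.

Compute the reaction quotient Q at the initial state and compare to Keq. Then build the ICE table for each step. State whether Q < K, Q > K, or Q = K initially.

Q₀ = 337.9 vs Keq = 10.78 ⇒ Q>K, reverse
Step 1:
                    A           B
  I           0.06215       1.305
  C            0.2675     -0.1337
  E            0.3296       1.171
  solve Keq expr → x = -0.1337; check Q = 10.78
Then remove 0.09336 M of A.
Step 2:
                    A           B
  I            0.2363       1.171
  C           0.08717    -0.04358
  E            0.3234       1.128
  solve Keq expr → x = -0.04358; check Q = 10.78

Q₀ = 337.9; Q > K (proceeds reverse)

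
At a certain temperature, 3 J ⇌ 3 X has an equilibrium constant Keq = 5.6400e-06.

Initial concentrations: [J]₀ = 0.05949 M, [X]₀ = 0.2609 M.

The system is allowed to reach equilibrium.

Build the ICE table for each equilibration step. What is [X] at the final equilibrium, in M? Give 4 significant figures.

Q₀ = 84.35 vs Keq = 5.6400e-06 ⇒ Q>K, reverse
Step 1:
                  J         X
  init      0.05949    0.2609
  Δ          0.2553   -0.2553
  eq         0.3148  0.005603
  solve Keq expr → x = -0.0851; check Q = 5.6400e-06

[X]_eq = 0.005603 M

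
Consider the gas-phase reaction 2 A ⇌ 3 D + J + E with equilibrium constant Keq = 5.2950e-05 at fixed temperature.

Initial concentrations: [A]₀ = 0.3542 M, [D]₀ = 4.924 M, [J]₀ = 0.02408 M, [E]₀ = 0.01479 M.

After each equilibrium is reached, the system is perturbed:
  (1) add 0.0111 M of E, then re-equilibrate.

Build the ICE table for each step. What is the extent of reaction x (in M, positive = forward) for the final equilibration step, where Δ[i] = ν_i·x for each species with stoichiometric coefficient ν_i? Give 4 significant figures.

x = -0.009257 M

Q₀ = 0.3389 vs Keq = 5.2950e-05 ⇒ Q>K, reverse
Step 1:
                   A          D          J          E
  I           0.3542      4.924    0.02408    0.01479
  C          0.02957   -0.04435   -0.01478   -0.01478
  E           0.3838       4.88   0.009297 7.2190e-06
  solve Keq expr → x = -0.01478; check Q = 5.2950e-05
Then add 0.0111 M of E.
Step 2:
                   A          D          J          E
  I           0.3838       4.88   0.009297    0.01111
  C          0.01851   -0.02777  -0.009257  -0.009257
  E           0.4023      4.852 4.0541e-05   0.001851
  solve Keq expr → x = -0.009257; check Q = 5.2950e-05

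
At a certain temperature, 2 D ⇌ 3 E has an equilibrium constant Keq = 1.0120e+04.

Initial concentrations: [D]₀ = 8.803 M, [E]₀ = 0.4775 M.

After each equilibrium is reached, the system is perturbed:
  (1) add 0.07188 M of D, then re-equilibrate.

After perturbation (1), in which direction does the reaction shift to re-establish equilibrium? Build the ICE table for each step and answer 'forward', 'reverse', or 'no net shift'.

Q₀ = 0.001405 vs Keq = 1.0120e+04 ⇒ Q<K, forward
Step 1:
                  D         E
  Initial     8.803    0.4775
  Change     -8.338     12.51
  Equil      0.4651     12.98
  solve Keq expr → x = 4.169; check Q = 1.0120e+04
Then add 0.07188 M of D.
Step 2:
                  D         E
  Initial     0.537     12.98
  Change   -0.06651   0.09976
  Equil      0.4705     13.08
  solve Keq expr → x = 0.03325; check Q = 1.0120e+04

Direction: forward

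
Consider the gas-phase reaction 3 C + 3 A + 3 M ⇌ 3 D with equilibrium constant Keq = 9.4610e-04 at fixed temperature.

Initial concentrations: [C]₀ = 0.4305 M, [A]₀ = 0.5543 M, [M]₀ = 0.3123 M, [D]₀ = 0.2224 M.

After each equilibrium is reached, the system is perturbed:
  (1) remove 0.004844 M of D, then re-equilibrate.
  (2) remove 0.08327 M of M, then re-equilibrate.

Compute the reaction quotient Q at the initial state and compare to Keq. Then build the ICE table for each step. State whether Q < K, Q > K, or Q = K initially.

Q₀ = 26.58 vs Keq = 9.4610e-04 ⇒ Q>K, reverse
Step 1:
                  C         A         M         D
  init       0.4305    0.5543    0.3123    0.2224
  Δ          0.1986    0.1986    0.1986   -0.1986
  eq         0.6291    0.7529    0.5109   0.02376
  solve Keq expr → x = -0.06621; check Q = 9.4610e-04
Then remove 0.004844 M of D.
Step 2:
                  C         A         M         D
  init       0.6291    0.7529    0.5109   0.01892
  Δ       -0.004344 -0.004344 -0.004344  0.004344
  eq         0.6248    0.7486    0.5066   0.02326
  solve Keq expr → x = 0.001448; check Q = 9.4610e-04
Then remove 0.08327 M of M.
Step 3:
                  C         A         M         D
  init       0.6248    0.7486    0.4233   0.02326
  Δ        0.003464  0.003464  0.003464 -0.003464
  eq         0.6283    0.7521    0.4268    0.0198
  solve Keq expr → x = -0.001155; check Q = 9.4610e-04

Q₀ = 26.58; Q > K (proceeds reverse)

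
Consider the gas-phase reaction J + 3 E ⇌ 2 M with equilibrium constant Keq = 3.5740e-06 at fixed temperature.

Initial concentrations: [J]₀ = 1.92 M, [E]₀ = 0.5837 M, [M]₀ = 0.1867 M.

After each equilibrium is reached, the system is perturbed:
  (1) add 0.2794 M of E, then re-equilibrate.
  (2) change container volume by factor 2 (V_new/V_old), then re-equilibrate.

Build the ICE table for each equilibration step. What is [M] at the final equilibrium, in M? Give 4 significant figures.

[M]_eq = 8.1686e-04 M

Q₀ = 0.09129 vs Keq = 3.5740e-06 ⇒ Q>K, reverse
Step 1:
                   J          E          M
  Initial       1.92     0.5837     0.1867
  Change     0.09228     0.2768    -0.1846
  Equil        2.012     0.8605   0.002141
  solve Keq expr → x = -0.09228; check Q = 3.5740e-06
Then add 0.2794 M of E.
Step 2:
                   J          E          M
  Initial      2.012       1.14   0.002141
  Change  -5.5776e-04  -0.001673   0.001116
  Equil        2.012      1.138   0.003256
  solve Keq expr → x = 5.5776e-04; check Q = 3.5740e-06
Then change container volume by factor 2 (V_new/V_old).
Step 3:
                   J          E          M
  Initial      1.006     0.5691   0.001628
  Change  4.0565e-04   0.001217 -8.1130e-04
  Equil        1.006     0.5703 8.1686e-04
  solve Keq expr → x = -4.0565e-04; check Q = 3.5740e-06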